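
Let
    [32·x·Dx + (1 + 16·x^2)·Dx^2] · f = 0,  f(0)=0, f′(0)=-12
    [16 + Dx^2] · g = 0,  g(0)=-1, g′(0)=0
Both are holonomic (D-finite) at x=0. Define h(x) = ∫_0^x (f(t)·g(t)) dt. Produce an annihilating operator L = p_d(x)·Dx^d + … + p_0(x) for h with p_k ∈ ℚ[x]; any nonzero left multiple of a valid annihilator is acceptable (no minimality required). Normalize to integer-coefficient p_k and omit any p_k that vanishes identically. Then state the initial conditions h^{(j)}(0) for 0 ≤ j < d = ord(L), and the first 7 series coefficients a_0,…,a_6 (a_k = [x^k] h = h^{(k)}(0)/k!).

L = (1280 + 53248·x^2 + 360448·x^4 + 2097152·x^6 + 8388608·x^8)·Dx + (1536·x + 40960·x^3 + 393216·x^5 + 2097152·x^7)·Dx^2 + (96 + 4096·x^2 + 36864·x^4 + 262144·x^6 + 1048576·x^8)·Dx^3 + (96·x + 2560·x^3 + 24576·x^5 + 131072·x^7)·Dx^4 + (1 + 48·x^2 + 896·x^4 + 8192·x^6 + 32768·x^8)·Dx^5  (order 5).
h: a_k = 0, 0, 6, 0, -40, 0, 3136/15, …
ICs: h(0) = 0, h′(0) = 0, h′′(0) = 12, h′′′(0) = 0, h′′′′(0) = -960.

f: a_k = 0, -12, 0, 64, 0, -3072/5, 0, …
g: a_k = -1, 0, 8, 0, -32/3, 0, 256/45, …
Sym-product of L_f,L_g gives L₀ (≤ ord 4).
h=∫₀ˣh₀: take L = L₀·Dx.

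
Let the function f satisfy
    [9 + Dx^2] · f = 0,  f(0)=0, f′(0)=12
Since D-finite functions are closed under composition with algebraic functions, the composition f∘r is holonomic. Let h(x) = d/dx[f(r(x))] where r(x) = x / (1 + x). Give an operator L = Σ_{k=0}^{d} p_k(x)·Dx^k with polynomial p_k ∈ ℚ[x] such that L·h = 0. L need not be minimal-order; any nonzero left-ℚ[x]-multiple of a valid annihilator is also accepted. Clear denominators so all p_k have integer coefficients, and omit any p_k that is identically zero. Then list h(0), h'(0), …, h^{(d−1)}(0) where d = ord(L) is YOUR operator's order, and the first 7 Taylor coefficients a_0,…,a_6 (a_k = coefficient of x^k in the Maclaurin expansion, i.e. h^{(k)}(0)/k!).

L = (15 + 12·x + 6·x^2) + (6 + 18·x + 18·x^2 + 6·x^3)·Dx + (1 + 4·x + 6·x^2 + 4·x^3 + x^4)·Dx^2  (order 2).
h: a_k = 12, -24, -18, 168, -879/2, 765, -19353/20, …
ICs: h(0) = 12, h′(0) = -24.

f: a_k = 0, 12, 0, -18, 0, 81/10, 0, …
Change of var in L_f (x↦r) gives L₀.
h=h₀': d/dx-closure on L₀ ⇒ L.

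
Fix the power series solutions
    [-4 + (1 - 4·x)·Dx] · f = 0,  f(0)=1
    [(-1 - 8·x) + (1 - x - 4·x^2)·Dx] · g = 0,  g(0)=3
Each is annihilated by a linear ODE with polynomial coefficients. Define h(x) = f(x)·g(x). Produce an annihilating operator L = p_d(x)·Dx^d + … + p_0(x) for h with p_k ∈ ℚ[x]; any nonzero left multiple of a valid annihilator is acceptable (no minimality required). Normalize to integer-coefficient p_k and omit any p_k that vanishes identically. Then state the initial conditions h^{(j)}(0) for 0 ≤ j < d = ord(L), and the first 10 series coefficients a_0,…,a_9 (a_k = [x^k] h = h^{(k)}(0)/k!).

f: a_k = 1, 4, 16, 64, 256, 1024, 4096, 16384, 65536, 262144, …
g: a_k = 3, 3, 15, 27, 87, 195, 543, 1323, 3495, 8787, …
Product ⇒ symmetric product L₀, ord ≤ 1.
L = (-5 + 48·x^2) + (1 - 5·x + 16·x^3)·Dx  (order 1).
h: a_k = 3, 15, 75, 327, 1395, 5775, 23643, 95895, 387075, 1557087, …
ICs: h(0) = 3.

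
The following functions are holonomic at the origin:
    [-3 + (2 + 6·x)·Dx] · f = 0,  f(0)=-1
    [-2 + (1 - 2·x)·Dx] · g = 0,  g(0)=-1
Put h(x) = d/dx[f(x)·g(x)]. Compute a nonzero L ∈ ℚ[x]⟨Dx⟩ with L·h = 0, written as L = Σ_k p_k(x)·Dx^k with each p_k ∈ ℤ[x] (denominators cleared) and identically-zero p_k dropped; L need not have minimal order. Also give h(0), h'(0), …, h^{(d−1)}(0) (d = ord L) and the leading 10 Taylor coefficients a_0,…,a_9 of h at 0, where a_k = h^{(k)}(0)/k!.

L = (47 + 252·x + 108·x^2) + (-14 - 26·x + 72·x^2 + 72·x^3)·Dx  (order 1).
h: a_k = 7/2, 47/4, 645/16, 3035/32, 69205/256, 286257/512, 3176929/2048, 11708435/4096, 548163765/65536, 1718542805/131072, …
ICs: h(0) = 7/2.

f: a_k = -1, -3/2, 9/8, -27/16, 405/128, -1701/256, 15309/1024, -72171/2048, 2814669/32768, -14073345/65536, …
g: a_k = -1, -2, -4, -8, -16, -32, -64, -128, -256, -512, …
h₀=f·g: eliminate ⇒ L₀, order ≤ 1·1.
h=h₀': d/dx-closure on L₀ ⇒ L.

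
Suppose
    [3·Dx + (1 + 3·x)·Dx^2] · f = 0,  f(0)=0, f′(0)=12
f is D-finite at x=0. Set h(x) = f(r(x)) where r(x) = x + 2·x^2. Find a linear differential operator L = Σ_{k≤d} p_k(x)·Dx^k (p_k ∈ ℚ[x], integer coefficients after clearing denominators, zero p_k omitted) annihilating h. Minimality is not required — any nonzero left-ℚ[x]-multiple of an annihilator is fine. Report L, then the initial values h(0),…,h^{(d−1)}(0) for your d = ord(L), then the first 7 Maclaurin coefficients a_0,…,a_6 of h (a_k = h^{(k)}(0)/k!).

L = (-1 + 12·x + 24·x^2)·Dx + (1 + 7·x + 18·x^2 + 24·x^3)·Dx^2  (order 2).
h: a_k = 0, 12, 6, -36, 63, -108/5, -198, …
ICs: h(0) = 0, h′(0) = 12.

f: a_k = 0, 12, -18, 36, -81, 972/5, -486, …
Change of var in L_f (x↦r) gives L₀.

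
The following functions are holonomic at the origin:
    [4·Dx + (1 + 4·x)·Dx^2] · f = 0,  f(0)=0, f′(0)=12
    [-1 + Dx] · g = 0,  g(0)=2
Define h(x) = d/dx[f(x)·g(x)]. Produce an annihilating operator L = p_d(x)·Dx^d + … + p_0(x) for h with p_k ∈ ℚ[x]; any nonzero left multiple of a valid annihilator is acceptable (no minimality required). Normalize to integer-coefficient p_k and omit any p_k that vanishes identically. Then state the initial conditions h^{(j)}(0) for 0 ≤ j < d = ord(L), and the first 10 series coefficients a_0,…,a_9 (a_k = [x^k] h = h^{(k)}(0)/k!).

f: a_k = 0, 12, -24, 64, -192, 3072/5, -2048, 49152/7, -24576, 262144/3, …
g: a_k = 2, 2, 1, 1/3, 1/12, 1/60, 1/360, 1/2520, 1/20160, 1/181440, …
L₀ := L_f ⊗_s L_g (sym. prod.), ord ≤ 2.
Differentiate: ansatz ord ≤ ord L₀ ⇒ L.
L = (25 - 24·x + 16·x^2) + (-22 + 32·x - 32·x^2)·Dx + (-3 - 8·x + 16·x^2)·Dx^2  (order 2).
h: a_k = 24, -48, 276, -1104, 4509, -18238, 2205587/30, -4436012/15, 665269331/560, -36044514901/7560, …
ICs: h(0) = 24, h′(0) = -48.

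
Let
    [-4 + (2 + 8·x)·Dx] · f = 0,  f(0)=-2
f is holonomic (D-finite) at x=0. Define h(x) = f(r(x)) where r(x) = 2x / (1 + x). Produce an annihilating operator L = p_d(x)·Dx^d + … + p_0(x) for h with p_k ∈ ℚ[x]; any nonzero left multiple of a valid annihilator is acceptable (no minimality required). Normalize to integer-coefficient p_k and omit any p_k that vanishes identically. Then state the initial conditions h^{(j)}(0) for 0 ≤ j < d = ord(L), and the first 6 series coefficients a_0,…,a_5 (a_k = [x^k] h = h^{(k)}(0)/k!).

f: a_k = -2, -4, 4, -8, 20, -56, …
L₀ from L_f via x↦r, Dx↦r'^{-1}Dx.
L = -4 + (1 + 10·x + 9·x^2)·Dx  (order 1).
h: a_k = -2, -8, 24, -104, 568, -3528, …
ICs: h(0) = -2.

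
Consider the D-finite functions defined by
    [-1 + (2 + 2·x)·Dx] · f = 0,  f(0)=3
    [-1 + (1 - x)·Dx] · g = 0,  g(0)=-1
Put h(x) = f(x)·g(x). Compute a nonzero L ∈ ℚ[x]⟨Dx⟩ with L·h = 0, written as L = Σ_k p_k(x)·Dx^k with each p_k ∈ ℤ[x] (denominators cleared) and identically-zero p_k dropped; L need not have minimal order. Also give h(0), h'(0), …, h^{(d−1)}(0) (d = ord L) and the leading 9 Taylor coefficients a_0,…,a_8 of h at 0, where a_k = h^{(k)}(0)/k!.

f: a_k = 3, 3/2, -3/8, 3/16, -15/128, 21/256, -63/1024, 99/2048, -1287/32768, …
g: a_k = -1, -1, -1, -1, -1, -1, -1, -1, -1, …
Sym-product of L_f,L_g gives L₀ (≤ ord 1).
L = (3 + x) + (-2 + 2·x^2)·Dx  (order 1).
h: a_k = -3, -9/2, -33/8, -69/16, -537/128, -1095/256, -4317/1024, -8733/2048, -138441/32768, …
ICs: h(0) = -3.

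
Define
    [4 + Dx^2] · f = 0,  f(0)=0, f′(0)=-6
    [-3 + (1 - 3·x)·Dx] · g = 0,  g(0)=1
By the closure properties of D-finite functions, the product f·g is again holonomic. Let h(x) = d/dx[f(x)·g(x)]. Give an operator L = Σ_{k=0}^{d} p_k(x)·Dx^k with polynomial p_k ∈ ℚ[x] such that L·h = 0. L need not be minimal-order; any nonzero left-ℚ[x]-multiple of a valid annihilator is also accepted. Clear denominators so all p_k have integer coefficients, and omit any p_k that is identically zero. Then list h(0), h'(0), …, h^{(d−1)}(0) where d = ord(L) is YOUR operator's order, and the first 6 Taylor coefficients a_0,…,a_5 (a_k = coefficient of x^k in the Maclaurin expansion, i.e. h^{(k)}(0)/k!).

f: a_k = 0, -6, 0, 4, 0, -4/5, …
g: a_k = 1, 3, 9, 27, 81, 243, …
L₀ := L_f ⊗_s L_g (sym. prod.), ord ≤ 2.
Differentiate: ansatz ord ≤ ord L₀ ⇒ L.
L = (-14 - 24·x + 36·x^2) + (-6 + 18·x)·Dx + (1 - 6·x + 9·x^2)·Dx^2  (order 2).
h: a_k = -6, -36, -150, -600, -2254, -40572/5, …
ICs: h(0) = -6, h′(0) = -36.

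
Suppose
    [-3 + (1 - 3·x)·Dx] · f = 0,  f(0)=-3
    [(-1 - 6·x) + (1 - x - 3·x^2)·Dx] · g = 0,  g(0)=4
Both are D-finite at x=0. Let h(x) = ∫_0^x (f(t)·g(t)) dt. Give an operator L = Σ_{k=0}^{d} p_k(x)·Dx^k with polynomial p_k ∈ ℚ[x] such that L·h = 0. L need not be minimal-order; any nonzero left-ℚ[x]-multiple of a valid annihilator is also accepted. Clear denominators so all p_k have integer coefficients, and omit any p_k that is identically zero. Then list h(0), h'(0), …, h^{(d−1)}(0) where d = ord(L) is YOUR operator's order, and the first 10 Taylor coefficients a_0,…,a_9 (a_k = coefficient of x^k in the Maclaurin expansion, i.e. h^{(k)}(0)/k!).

f: a_k = -3, -9, -27, -81, -243, -729, -2187, -6561, -19683, -59049, …
g: a_k = 4, 4, 16, 28, 76, 160, 388, 868, 2032, 4636, …
h₀=f·g: eliminate ⇒ L₀, order ≤ 1·1.
Integrate: L := L₀·Dx.
L = (-4 + 27·x^2)·Dx + (1 - 4·x + 9·x^3)·Dx^2  (order 2).
h: a_k = 0, -12, -24, -64, -165, -2208/5, -1184, -22476/7, -8754, -72064/3, …
ICs: h(0) = 0, h′(0) = -12.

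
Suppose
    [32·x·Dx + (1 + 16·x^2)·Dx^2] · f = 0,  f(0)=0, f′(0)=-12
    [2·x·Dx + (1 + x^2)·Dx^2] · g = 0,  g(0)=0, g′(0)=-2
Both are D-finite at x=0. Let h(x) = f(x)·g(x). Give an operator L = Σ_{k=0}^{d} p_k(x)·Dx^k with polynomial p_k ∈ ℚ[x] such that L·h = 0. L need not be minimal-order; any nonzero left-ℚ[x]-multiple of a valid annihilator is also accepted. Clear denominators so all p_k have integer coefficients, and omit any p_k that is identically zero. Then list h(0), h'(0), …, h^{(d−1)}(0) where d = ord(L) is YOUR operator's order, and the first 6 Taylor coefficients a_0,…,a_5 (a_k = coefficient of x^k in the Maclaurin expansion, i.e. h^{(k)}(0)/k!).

L = (-384·x - 10880·x^3 - 16384·x^5 + 34816·x^7 + 98304·x^9)·Dx + (-68 - 3916·x^2 - 19584·x^4 - 14336·x^6 + 121856·x^8 + 147456·x^10)·Dx^2 + (-136·x - 2632·x^3 - 6528·x^5 + 16448·x^7 + 69632·x^9 + 49152·x^11)·Dx^3 + (-1 - 34·x^2 - 305·x^4 + 4880·x^8 + 8704·x^10 + 4096·x^12)·Dx^4  (order 4).
h: a_k = 0, 0, 24, 0, -136, 0, …
ICs: h(0) = 0, h′(0) = 0, h′′(0) = 48, h′′′(0) = 0.

f: a_k = 0, -12, 0, 64, 0, -3072/5, …
g: a_k = 0, -2, 0, 2/3, 0, -2/5, …
Product ⇒ symmetric product L₀, ord ≤ 4.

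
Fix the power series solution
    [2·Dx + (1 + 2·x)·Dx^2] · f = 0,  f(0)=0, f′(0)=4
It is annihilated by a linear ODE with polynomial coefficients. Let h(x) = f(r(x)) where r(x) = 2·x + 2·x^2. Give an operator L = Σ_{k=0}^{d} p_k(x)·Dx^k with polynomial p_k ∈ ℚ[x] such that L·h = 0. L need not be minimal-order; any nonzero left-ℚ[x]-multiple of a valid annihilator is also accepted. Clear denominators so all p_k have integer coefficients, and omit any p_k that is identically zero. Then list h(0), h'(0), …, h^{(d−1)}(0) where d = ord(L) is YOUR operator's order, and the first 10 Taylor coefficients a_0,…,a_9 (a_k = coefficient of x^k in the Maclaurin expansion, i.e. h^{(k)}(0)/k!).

L = 2·Dx + (1 + 2·x)·Dx^2  (order 2).
h: a_k = 0, 8, -8, 32/3, -16, 128/5, -128/3, 512/7, -128, 2048/9, …
ICs: h(0) = 0, h′(0) = 8.

f: a_k = 0, 4, -4, 16/3, -8, 64/5, -64/3, 256/7, -64, 1024/9, …
L₀ from L_f via x↦r, Dx↦r'^{-1}Dx.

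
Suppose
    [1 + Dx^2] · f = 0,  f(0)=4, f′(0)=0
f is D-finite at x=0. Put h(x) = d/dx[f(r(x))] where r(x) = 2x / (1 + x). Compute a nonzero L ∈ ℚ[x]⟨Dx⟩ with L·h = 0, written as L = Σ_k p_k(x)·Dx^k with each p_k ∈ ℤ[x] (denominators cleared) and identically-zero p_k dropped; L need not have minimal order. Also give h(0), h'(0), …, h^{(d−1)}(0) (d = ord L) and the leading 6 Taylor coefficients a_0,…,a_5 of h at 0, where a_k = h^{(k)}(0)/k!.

L = (10 + 12·x + 6·x^2) + (6 + 18·x + 18·x^2 + 6·x^3)·Dx + (1 + 4·x + 6·x^2 + 4·x^3 + x^4)·Dx^2  (order 2).
h: a_k = 0, -16, 48, -256/3, 320/3, -1232/15, …
ICs: h(0) = 0, h′(0) = -16.

f: a_k = 4, 0, -2, 0, 1/6, 0, …
Change of var in L_f (x↦r) gives L₀.
h=h₀': d/dx-closure on L₀ ⇒ L.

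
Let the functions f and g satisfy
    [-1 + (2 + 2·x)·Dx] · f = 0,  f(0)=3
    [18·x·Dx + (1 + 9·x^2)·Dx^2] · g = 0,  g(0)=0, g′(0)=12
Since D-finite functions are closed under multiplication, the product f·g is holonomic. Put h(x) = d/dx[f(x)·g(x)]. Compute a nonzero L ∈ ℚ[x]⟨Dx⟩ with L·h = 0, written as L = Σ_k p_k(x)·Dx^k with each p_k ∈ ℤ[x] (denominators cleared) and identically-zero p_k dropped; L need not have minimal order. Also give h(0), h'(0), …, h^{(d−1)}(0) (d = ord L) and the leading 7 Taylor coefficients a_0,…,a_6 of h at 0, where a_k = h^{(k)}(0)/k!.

f: a_k = 3, 3/2, -3/8, 3/16, -15/128, 21/256, -63/1024, …
g: a_k = 0, 12, 0, -36, 0, 972/5, 0, …
L₀ := L_f ⊗_s L_g (sym. prod.), ord ≤ 2.
Derive L from L₀ (diff closure).
L = (23 + 120·x - 570·x^2 - 648·x^3 - 81·x^4) + (52 + 220·x - 936·x^2 - 3048·x^3 - 2268·x^4 - 324·x^5)·Dx + (4 - 40·x - 68·x^2 - 432·x^3 - 948·x^4 - 648·x^5 - 108·x^6)·Dx^2  (order 2).
h: a_k = 36, 36, -675/2, -207, 95247/32, 274401/160, -34214319/1280, …
ICs: h(0) = 36, h′(0) = 36.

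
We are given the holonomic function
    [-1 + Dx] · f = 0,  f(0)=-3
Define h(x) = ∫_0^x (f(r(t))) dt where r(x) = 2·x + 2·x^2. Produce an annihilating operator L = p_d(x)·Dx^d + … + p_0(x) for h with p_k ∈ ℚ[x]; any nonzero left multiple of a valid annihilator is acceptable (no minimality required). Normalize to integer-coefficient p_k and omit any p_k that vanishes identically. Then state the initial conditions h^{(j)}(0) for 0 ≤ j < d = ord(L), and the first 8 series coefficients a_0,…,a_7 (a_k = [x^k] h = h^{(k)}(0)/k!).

L = (-2 - 4·x)·Dx + Dx^2  (order 2).
h: a_k = 0, -3, -3, -4, -4, -4, -52/15, -304/105, …
ICs: h(0) = 0, h′(0) = -3.

f: a_k = -3, -3, -3/2, -1/2, -1/8, -1/40, -1/240, -1/1680, …
L₀ from L_f via x↦r, Dx↦r'^{-1}Dx.
h=∫h₀ ⇒ L = L₀·Dx.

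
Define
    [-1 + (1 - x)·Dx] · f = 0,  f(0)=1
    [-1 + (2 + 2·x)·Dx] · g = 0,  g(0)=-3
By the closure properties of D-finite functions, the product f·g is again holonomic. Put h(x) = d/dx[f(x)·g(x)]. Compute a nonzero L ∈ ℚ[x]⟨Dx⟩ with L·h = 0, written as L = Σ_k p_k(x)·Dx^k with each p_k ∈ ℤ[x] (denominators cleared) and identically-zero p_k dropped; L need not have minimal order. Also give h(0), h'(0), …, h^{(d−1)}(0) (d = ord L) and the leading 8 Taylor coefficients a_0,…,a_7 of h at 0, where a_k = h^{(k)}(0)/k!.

f: a_k = 1, 1, 1, 1, 1, 1, 1, 1, …
g: a_k = -3, -3/2, 3/8, -3/16, 15/128, -21/256, 63/1024, -99/2048, …
f·g: L₀ = L_f ⊗_s L_g, ord ≤ 1·1.
h=h₀': d/dx-closure on L₀ ⇒ L.
L = (11 + 18·x + 3·x^2) + (-6 - 2·x + 6·x^2 + 2·x^3)·Dx  (order 1).
h: a_k = -9/2, -33/4, -207/16, -537/32, -5475/256, -12951/512, -61131/2048, -138441/4096, …
ICs: h(0) = -9/2.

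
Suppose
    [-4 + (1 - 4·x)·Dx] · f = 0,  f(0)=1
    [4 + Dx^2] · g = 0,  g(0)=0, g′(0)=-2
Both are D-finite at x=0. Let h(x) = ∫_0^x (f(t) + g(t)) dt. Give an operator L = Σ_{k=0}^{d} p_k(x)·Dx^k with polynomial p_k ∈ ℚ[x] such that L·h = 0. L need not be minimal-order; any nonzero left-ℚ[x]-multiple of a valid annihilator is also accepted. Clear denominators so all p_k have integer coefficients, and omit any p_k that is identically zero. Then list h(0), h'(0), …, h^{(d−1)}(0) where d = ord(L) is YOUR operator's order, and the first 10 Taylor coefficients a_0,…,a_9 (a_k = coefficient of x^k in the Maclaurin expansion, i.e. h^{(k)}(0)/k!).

L = (400 - 128·x + 256·x^2)·Dx + (-36 + 176·x - 192·x^2 + 256·x^3)·Dx^2 + (100 - 32·x + 64·x^2)·Dx^3 + (-9 + 44·x - 48·x^2 + 64·x^3)·Dx^4  (order 4).
h: a_k = 0, 1, 1, 16/3, 49/3, 256/5, 7678/45, 4096/7, 645121/315, 65536/9, …
ICs: h(0) = 0, h′(0) = 1, h′′(0) = 2, h′′′(0) = 32.

f: a_k = 1, 4, 16, 64, 256, 1024, 4096, 16384, 65536, 262144, …
g: a_k = 0, -2, 0, 4/3, 0, -4/15, 0, 8/315, 0, -4/2835, …
h₀=f+g: left-lcm gives L₀, ord ≤ 3.
Integrate: L := L₀·Dx.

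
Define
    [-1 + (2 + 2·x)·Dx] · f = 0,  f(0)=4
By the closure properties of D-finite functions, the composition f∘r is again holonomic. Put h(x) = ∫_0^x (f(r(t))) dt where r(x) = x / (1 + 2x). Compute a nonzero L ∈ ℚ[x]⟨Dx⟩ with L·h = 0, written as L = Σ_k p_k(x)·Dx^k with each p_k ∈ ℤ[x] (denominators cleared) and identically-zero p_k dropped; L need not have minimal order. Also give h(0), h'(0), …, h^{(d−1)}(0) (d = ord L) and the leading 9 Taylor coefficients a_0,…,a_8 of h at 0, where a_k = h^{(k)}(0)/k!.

L = -Dx + (2 + 10·x + 12·x^2)·Dx^2  (order 2).
h: a_k = 0, 4, 1, -3/2, 41/16, -757/160, 1181/128, -33645/1792, 162105/4096, …
ICs: h(0) = 0, h′(0) = 4.

f: a_k = 4, 2, -1/2, 1/4, -5/32, 7/64, -21/256, 33/512, -429/8192, …
L₀ from L_f via x↦r, Dx↦r'^{-1}Dx.
Integrate: L := L₀·Dx.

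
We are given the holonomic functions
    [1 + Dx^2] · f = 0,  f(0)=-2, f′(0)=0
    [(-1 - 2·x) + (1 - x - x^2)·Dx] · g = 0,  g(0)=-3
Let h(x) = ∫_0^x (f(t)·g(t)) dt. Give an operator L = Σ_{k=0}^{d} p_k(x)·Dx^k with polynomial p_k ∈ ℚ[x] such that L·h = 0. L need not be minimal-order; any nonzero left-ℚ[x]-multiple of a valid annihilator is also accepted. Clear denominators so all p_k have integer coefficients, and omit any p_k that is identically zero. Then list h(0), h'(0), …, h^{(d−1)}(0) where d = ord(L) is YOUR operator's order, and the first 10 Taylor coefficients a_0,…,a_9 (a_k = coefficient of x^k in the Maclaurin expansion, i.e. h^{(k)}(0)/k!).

f: a_k = -2, 0, 1, 0, -1/12, 0, 1/360, 0, -1/20160, 0, …
g: a_k = -3, -3, -6, -9, -15, -24, -39, -63, -102, -165, …
f·g: L₀ = L_f ⊗_s L_g, ord ≤ 2·1.
Integrate: L := L₀·Dx.
L = (1 + x + x^2)·Dx + (2 + 4·x)·Dx^2 + (-1 + x + x^2)·Dx^3  (order 3).
h: a_k = 0, 6, 3, 3, 15/4, 97/20, 157/24, 7619/840, 12329/960, 124121/6720, …
ICs: h(0) = 0, h′(0) = 6, h′′(0) = 6.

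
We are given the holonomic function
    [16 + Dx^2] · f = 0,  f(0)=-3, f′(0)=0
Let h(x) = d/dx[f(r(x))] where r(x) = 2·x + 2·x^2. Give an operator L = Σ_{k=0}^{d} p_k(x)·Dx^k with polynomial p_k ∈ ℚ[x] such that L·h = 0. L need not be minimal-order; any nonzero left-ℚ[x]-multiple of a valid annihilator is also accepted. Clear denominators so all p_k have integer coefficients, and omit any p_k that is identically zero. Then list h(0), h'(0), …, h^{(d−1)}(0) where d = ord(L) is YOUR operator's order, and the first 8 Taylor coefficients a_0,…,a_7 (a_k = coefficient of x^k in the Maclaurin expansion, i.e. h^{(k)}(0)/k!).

f: a_k = -3, 0, 24, 0, -32, 0, 256/15, 0, …
f∘r: x↦r, Dx↦Dx/r' in L_f ⇒ L₀.
h=h₀': d/dx-closure on L₀ ⇒ L.
L = (76 + 512·x + 1536·x^2 + 2048·x^3 + 1024·x^4) + (-6 - 12·x)·Dx + (1 + 4·x + 4·x^2)·Dx^2  (order 2).
h: a_k = 0, 192, 576, -1664, -10240, -59392/5, 157696/5, 12283904/105, …
ICs: h(0) = 0, h′(0) = 192.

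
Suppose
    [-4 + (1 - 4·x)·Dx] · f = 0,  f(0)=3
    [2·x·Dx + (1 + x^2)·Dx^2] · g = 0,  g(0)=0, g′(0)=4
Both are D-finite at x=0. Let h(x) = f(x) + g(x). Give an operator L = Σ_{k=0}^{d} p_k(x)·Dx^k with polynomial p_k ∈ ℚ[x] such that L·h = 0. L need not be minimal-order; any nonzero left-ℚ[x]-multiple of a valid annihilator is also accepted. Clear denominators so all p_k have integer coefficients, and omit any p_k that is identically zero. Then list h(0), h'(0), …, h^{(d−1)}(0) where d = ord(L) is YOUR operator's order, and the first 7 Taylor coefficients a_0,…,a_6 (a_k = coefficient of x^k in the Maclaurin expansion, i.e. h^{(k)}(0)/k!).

L = (-8 + 128·x + 24·x^2)·Dx + (49 - 8·x + 109·x^2 + 24·x^3)·Dx^2 + (-4 + 15·x + 15·x^3 + 4·x^4)·Dx^3  (order 3).
h: a_k = 3, 16, 48, 572/3, 768, 15364/5, 12288, …
ICs: h(0) = 3, h′(0) = 16, h′′(0) = 96.

f: a_k = 3, 12, 48, 192, 768, 3072, 12288, …
g: a_k = 0, 4, 0, -4/3, 0, 4/5, 0, …
L₀ := lclm(L_f,L_g); ord L₀ ≤ 1+2.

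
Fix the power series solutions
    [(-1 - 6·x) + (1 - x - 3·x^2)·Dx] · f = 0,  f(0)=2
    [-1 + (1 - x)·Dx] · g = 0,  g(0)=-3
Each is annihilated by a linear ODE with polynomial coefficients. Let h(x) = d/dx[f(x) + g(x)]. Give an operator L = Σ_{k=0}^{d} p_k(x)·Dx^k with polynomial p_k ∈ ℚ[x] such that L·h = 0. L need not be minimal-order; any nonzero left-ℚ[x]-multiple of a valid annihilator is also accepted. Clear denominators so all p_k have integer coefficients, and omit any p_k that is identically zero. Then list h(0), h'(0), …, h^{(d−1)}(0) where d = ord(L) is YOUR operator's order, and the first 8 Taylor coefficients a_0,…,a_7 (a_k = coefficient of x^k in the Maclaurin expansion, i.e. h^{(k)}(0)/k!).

f: a_k = 2, 2, 8, 14, 38, 80, 194, 434, …
g: a_k = -3, -3, -3, -3, -3, -3, -3, -3, …
Sum ⇒ L₀ = lclm(L_f,L_g) in ℚ(x)⟨Dx⟩.
Derive L from L₀ (diff closure).
L = (-6 - 72·x - 216·x^3 + 54·x^4) + (6 + 30·x - 18·x^2 + 72·x^3 - 207·x^4 + 54·x^5)·Dx + (-1 + 2·x - 7·x^2 + 18·x^3 + 12·x^4 - 33·x^5 + 9·x^6)·Dx^2  (order 2).
h: a_k = -1, 10, 33, 140, 385, 1146, 3017, 8104, …
ICs: h(0) = -1, h′(0) = 10.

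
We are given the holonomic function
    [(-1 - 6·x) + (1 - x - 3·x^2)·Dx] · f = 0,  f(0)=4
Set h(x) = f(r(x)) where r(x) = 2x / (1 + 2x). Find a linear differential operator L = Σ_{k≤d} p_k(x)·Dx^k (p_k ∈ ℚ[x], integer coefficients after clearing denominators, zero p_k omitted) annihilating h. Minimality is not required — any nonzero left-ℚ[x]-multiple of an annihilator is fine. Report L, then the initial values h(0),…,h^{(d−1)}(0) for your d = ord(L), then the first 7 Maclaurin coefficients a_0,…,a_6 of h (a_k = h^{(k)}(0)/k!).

f: a_k = 4, 4, 16, 28, 76, 160, 388, …
Change of var in L_f (x↦r) gives L₀.
L = (2 + 28·x) + (-1 - 4·x + 8·x^2 + 24·x^3)·Dx  (order 1).
h: a_k = 4, 8, 48, 0, 576, -1152, 9216, …
ICs: h(0) = 4.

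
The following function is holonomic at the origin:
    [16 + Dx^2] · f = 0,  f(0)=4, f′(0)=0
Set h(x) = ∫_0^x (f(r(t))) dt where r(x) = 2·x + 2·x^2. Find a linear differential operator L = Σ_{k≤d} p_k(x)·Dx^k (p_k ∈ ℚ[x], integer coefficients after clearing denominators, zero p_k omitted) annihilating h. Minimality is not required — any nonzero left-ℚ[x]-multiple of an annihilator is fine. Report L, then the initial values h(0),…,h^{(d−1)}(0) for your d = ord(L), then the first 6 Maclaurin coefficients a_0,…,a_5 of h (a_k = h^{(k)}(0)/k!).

f: a_k = 4, 0, -32, 0, 128/3, 0, …
Substitute x→r, Dx→(1/r')Dx; clear ⇒ L₀.
Integrate: L := L₀·Dx.
L = (64 + 384·x + 768·x^2 + 512·x^3)·Dx - 2·Dx^2 + (1 + 2·x)·Dx^3  (order 3).
h: a_k = 0, 4, 0, -128/3, -64, 1664/15, …
ICs: h(0) = 0, h′(0) = 4, h′′(0) = 0.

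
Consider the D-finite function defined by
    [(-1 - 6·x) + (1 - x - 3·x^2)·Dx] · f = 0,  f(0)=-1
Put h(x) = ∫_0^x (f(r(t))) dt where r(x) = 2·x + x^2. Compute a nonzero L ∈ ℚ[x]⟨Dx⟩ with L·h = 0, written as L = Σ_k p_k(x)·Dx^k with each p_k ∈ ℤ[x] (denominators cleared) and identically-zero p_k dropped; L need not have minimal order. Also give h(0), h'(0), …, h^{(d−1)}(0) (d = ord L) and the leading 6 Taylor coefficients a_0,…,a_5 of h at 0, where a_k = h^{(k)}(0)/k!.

f: a_k = -1, -1, -4, -7, -19, -40, …
Change of var in L_f (x↦r) gives L₀.
h=∫h₀ ⇒ L = L₀·Dx.
L = (2 + 26·x + 36·x^2 + 12·x^3)·Dx + (-1 + 2·x + 13·x^2 + 12·x^3 + 3·x^4)·Dx^2  (order 2).
h: a_k = 0, -1, -1, -17/3, -18, -392/5, …
ICs: h(0) = 0, h′(0) = -1.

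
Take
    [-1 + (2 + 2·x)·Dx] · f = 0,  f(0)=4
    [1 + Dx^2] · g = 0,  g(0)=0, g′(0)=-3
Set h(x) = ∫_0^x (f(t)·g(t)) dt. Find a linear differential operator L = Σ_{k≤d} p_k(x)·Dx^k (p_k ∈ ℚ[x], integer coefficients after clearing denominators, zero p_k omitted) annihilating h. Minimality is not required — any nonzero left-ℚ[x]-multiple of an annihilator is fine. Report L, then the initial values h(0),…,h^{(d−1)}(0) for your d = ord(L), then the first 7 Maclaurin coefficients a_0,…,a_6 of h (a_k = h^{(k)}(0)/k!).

f: a_k = 4, 2, -1/2, 1/4, -5/32, 7/64, -21/256, …
g: a_k = 0, -3, 0, 1/2, 0, -1/40, 0, …
L₀ := L_f ⊗_s L_g (sym. prod.), ord ≤ 2.
Integrate: L := L₀·Dx.
L = (7 + 8·x + 4·x^2)·Dx + (-4 - 4·x)·Dx^2 + (4 + 8·x + 4·x^2)·Dx^3  (order 3).
h: a_k = 0, 0, -6, -2, 7/8, 1/20, 19/960, …
ICs: h(0) = 0, h′(0) = 0, h′′(0) = -12.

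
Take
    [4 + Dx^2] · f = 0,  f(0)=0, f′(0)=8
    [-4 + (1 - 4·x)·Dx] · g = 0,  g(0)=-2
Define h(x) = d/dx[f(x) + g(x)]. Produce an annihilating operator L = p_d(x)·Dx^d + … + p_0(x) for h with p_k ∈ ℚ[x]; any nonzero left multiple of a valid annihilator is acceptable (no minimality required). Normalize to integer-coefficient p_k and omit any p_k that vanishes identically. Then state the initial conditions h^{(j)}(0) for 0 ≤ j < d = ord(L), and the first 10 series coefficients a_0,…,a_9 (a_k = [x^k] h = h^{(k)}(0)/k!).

f: a_k = 0, 8, 0, -16/3, 0, 16/15, 0, -32/315, 0, 16/2835, …
g: a_k = -2, -8, -32, -128, -512, -2048, -8192, -32768, -131072, -524288, …
h₀=f+g: left-lcm gives L₀, ord ≤ 3.
h=h₀': d/dx-closure on L₀ ⇒ L.
L = (1568 - 256·x + 512·x^2) + (-100 + 432·x - 192·x^2 + 256·x^3)·Dx + (392 - 64·x + 128·x^2)·Dx^2 + (-25 + 108·x - 48·x^2 + 64·x^3)·Dx^3  (order 3).
h: a_k = 0, -64, -400, -2048, -30704/3, -49152, -10321952/45, -1048576, -1486356464/315, -20971520, …
ICs: h(0) = 0, h′(0) = -64, h′′(0) = -800.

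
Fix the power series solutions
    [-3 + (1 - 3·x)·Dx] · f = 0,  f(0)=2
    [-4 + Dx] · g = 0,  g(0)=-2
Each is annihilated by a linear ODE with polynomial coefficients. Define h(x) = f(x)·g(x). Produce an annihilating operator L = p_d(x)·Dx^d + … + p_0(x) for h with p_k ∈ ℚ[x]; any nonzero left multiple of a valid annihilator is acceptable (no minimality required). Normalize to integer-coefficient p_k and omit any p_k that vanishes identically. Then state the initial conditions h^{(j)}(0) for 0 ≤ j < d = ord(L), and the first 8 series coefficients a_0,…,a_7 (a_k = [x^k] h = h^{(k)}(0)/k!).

f: a_k = 2, 6, 18, 54, 162, 486, 1458, 4374, …
g: a_k = -2, -8, -16, -64/3, -64/3, -256/15, -512/45, -2048/315, …
f·g: L₀ = L_f ⊗_s L_g, ord ≤ 1·1.
L = (7 - 12·x) + (-1 + 3·x)·Dx  (order 1).
h: a_k = -4, -28, -116, -1172/3, -3644/3, -55172/15, -497572/45, -10453108/315, …
ICs: h(0) = -4.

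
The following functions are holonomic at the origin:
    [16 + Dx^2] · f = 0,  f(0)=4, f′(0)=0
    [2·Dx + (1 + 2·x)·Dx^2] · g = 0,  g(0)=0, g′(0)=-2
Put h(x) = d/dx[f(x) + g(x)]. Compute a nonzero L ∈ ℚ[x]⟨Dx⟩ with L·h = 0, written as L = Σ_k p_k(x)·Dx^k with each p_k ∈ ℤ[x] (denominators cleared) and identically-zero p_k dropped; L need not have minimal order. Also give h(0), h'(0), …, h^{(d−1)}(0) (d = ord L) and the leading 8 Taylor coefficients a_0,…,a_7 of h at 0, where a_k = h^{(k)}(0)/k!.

f: a_k = 4, 0, -32, 0, 128/3, 0, -1024/45, 0, …
g: a_k = 0, -2, 2, -8/3, 4, -32/5, 32/3, -128/7, …
h₀=f+g: left-lcm gives L₀, ord ≤ 4.
Differentiate: ansatz ord ≤ ord L₀ ⇒ L.
L = (160 + 256·x + 256·x^2) + (48 + 224·x + 384·x^2 + 256·x^3)·Dx + (10 + 16·x + 16·x^2)·Dx^2 + (3 + 14·x + 24·x^2 + 16·x^3)·Dx^3  (order 3).
h: a_k = -2, -60, -8, 560/3, -32, -1088/15, -128, 97024/315, …
ICs: h(0) = -2, h′(0) = -60, h′′(0) = -16.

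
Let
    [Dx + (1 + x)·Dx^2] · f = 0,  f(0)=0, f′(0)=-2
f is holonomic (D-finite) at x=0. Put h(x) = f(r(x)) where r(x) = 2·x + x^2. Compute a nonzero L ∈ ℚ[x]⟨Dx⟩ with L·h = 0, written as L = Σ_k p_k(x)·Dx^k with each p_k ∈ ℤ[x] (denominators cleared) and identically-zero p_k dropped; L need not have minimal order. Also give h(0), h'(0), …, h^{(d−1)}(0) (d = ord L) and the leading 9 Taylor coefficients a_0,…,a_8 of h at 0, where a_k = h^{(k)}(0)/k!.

L = Dx + (1 + x)·Dx^2  (order 2).
h: a_k = 0, -4, 2, -4/3, 1, -4/5, 2/3, -4/7, 1/2, …
ICs: h(0) = 0, h′(0) = -4.

f: a_k = 0, -2, 1, -2/3, 1/2, -2/5, 1/3, -2/7, 1/4, …
f∘r: x↦r, Dx↦Dx/r' in L_f ⇒ L₀.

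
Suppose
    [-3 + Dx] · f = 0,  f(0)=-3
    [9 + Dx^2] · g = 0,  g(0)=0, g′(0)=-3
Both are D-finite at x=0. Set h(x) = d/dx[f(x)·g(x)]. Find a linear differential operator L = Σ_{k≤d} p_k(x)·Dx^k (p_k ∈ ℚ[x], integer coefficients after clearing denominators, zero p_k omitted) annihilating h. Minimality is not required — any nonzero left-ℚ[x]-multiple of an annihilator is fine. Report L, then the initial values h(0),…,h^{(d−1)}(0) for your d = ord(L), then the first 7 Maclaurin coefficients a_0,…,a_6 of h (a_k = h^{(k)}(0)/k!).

f: a_k = -3, -9, -27/2, -27/2, -81/8, -243/40, -243/80, …
g: a_k = 0, -3, 0, 9/2, 0, -81/40, 0, …
Product ⇒ symmetric product L₀, ord ≤ 2.
Differentiate: ansatz ord ≤ ord L₀ ⇒ L.
L = 18 - 6·Dx + Dx^2  (order 2).
h: a_k = 9, 54, 81, 0, -243/2, -729/5, -729/10, …
ICs: h(0) = 9, h′(0) = 54.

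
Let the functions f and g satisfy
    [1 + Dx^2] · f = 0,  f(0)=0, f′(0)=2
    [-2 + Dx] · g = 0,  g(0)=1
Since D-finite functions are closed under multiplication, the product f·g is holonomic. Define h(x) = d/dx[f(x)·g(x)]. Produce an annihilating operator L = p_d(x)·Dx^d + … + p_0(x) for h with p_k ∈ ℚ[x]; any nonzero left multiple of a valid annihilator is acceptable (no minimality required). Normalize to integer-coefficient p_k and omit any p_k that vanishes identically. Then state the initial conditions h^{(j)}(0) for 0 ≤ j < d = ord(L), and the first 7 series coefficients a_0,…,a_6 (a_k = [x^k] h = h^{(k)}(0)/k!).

f: a_k = 0, 2, 0, -1/3, 0, 1/60, 0, …
g: a_k = 1, 2, 2, 4/3, 2/3, 4/15, 4/45, …
Product ⇒ symmetric product L₀, ord ≤ 2.
Differentiate: ansatz ord ≤ ord L₀ ⇒ L.
L = 5 - 4·Dx + Dx^2  (order 2).
h: a_k = 2, 8, 11, 8, 41/12, 11/15, -29/360, …
ICs: h(0) = 2, h′(0) = 8.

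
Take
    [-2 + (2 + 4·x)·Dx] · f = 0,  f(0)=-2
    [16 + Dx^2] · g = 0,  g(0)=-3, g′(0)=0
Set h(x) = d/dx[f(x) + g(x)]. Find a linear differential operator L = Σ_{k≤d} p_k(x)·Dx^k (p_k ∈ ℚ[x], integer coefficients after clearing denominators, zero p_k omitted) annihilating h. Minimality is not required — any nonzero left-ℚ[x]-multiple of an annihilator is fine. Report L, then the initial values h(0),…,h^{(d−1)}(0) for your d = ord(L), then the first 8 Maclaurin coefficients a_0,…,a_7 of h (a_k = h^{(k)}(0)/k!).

f: a_k = -2, -2, 1, -1, 5/4, -7/4, 21/8, -33/8, …
g: a_k = -3, 0, 24, 0, -32, 0, 256/15, 0, …
f+g: L₀ = lclm(L_f,L_g), ord ≤ 1+2.
h₀' ⇒ L via d/dx closure of L₀.
L = (-496 - 1024·x - 1024·x^2) + (-304 - 1632·x - 3072·x^2 - 2048·x^3)·Dx + (-31 - 64·x - 64·x^2)·Dx^2 + (-19 - 102·x - 192·x^2 - 128·x^3)·Dx^3  (order 3).
h: a_k = -2, 50, -3, -123, -35/4, 2363/20, -231/8, 12277/840, …
ICs: h(0) = -2, h′(0) = 50, h′′(0) = -6.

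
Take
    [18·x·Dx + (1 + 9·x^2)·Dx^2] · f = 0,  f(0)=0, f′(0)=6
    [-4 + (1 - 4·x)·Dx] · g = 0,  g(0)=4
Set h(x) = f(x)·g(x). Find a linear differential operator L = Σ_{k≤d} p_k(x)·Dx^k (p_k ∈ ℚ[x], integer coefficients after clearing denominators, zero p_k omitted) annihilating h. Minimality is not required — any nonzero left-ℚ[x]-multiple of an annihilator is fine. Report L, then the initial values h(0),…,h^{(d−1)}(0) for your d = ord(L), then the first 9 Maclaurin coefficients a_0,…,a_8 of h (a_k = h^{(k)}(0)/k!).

L = 72·x + (8 - 18·x + 144·x^2)·Dx + (-1 + 4·x - 9·x^2 + 36·x^3)·Dx^2  (order 2).
h: a_k = 0, 24, 96, 312, 1248, 26904/5, 107616/5, 2925768/35, 11703072/35, …
ICs: h(0) = 0, h′(0) = 24.

f: a_k = 0, 6, 0, -18, 0, 486/5, 0, -4374/7, 0, …
g: a_k = 4, 16, 64, 256, 1024, 4096, 16384, 65536, 262144, …
h₀=f·g: eliminate ⇒ L₀, order ≤ 2·1.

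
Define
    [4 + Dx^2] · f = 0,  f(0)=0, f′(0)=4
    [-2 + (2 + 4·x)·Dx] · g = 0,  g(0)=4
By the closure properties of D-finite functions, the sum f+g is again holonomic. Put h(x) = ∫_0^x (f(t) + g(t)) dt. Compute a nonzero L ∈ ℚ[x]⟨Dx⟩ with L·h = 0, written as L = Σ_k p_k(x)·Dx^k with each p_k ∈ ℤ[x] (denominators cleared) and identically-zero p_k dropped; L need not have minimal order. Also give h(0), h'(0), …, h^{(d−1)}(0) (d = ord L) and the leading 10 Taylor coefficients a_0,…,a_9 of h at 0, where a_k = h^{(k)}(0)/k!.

L = (-28 - 64·x - 64·x^2)·Dx + (12 + 88·x + 192·x^2 + 128·x^3)·Dx^2 + (-7 - 16·x - 16·x^2)·Dx^3 + (3 + 22·x + 48·x^2 + 32·x^3)·Dx^4  (order 4).
h: a_k = 0, 4, 4, -2/3, -1/6, -1/2, 121/180, -3/4, 10331/10080, -143/96, …
ICs: h(0) = 0, h′(0) = 4, h′′(0) = 8, h′′′(0) = -4.

f: a_k = 0, 4, 0, -8/3, 0, 8/15, 0, -16/315, 0, 8/2835, …
g: a_k = 4, 4, -2, 2, -5/2, 7/2, -21/4, 33/4, -429/32, 715/32, …
f+g: L₀ = lclm(L_f,L_g), ord ≤ 2+1.
h=∫h₀ ⇒ L = L₀·Dx.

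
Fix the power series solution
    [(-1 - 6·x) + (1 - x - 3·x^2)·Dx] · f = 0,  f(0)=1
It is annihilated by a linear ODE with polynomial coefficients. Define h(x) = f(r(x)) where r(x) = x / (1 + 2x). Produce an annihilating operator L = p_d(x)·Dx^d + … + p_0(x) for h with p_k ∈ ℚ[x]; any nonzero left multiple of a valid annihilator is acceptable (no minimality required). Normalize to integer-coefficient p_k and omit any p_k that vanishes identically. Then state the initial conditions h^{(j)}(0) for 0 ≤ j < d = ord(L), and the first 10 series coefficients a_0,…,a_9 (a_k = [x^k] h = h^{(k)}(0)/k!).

L = (1 + 8·x) + (-1 - 5·x - 5·x^2 + 2·x^3)·Dx  (order 1).
h: a_k = 1, 1, 2, -5, 17, -56, 185, -611, 2018, -6665, …
ICs: h(0) = 1.

f: a_k = 1, 1, 4, 7, 19, 40, 97, 217, 508, 1159, …
f∘r: x↦r, Dx↦Dx/r' in L_f ⇒ L₀.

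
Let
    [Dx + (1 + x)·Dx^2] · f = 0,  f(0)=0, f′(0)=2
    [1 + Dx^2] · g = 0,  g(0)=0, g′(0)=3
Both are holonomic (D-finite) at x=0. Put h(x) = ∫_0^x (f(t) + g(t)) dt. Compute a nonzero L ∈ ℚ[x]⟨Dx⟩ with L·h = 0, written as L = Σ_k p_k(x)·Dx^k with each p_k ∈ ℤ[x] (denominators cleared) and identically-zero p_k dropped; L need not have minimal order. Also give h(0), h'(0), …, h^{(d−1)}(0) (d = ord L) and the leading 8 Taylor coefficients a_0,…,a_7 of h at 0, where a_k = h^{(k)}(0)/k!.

L = (7 + 2·x + x^2)·Dx^2 + (3 + 5·x + 3·x^2 + x^3)·Dx^3 + (7 + 2·x + x^2)·Dx^4 + (3 + 5·x + 3·x^2 + x^3)·Dx^5  (order 5).
h: a_k = 0, 0, 5/2, -1/3, 1/24, -1/10, 17/240, -1/21, …
ICs: h(0) = 0, h′(0) = 0, h′′(0) = 5, h′′′(0) = -2, h′′′′(0) = 1.

f: a_k = 0, 2, -1, 2/3, -1/2, 2/5, -1/3, 2/7, …
g: a_k = 0, 3, 0, -1/2, 0, 1/40, 0, -1/1680, …
h₀=f+g: left-lcm gives L₀, ord ≤ 4.
∫: right-multiply L₀ by Dx.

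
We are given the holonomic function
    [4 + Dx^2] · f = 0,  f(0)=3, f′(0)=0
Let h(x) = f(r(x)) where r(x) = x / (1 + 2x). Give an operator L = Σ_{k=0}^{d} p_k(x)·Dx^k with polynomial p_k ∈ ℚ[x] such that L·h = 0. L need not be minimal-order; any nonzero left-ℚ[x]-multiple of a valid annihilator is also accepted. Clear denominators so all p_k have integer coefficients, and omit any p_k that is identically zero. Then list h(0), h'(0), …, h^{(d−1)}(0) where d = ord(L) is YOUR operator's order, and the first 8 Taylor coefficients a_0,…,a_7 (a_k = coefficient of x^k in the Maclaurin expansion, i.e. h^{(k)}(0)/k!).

L = 4 + (4 + 24·x + 48·x^2 + 32·x^3)·Dx + (1 + 8·x + 24·x^2 + 32·x^3 + 16·x^4)·Dx^2  (order 2).
h: a_k = 3, 0, -6, 24, -70, 176, -6004/15, 4176/5, …
ICs: h(0) = 3, h′(0) = 0.

f: a_k = 3, 0, -6, 0, 2, 0, -4/15, 0, …
L₀ from L_f via x↦r, Dx↦r'^{-1}Dx.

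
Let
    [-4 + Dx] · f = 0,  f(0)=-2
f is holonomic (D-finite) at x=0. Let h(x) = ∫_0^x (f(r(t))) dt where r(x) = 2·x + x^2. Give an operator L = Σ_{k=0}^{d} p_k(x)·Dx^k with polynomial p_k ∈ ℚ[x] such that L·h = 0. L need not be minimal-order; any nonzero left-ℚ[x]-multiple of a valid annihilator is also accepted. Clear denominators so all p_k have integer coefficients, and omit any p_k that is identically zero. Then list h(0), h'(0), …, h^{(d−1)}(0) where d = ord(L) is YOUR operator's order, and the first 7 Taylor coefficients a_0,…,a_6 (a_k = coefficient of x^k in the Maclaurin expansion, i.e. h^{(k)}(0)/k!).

L = (-8 - 8·x)·Dx + Dx^2  (order 2).
h: a_k = 0, -2, -8, -24, -176/3, -368/3, -3392/15, …
ICs: h(0) = 0, h′(0) = -2.

f: a_k = -2, -8, -16, -64/3, -64/3, -256/15, -512/45, …
L₀ from L_f via x↦r, Dx↦r'^{-1}Dx.
h=∫h₀ ⇒ L = L₀·Dx.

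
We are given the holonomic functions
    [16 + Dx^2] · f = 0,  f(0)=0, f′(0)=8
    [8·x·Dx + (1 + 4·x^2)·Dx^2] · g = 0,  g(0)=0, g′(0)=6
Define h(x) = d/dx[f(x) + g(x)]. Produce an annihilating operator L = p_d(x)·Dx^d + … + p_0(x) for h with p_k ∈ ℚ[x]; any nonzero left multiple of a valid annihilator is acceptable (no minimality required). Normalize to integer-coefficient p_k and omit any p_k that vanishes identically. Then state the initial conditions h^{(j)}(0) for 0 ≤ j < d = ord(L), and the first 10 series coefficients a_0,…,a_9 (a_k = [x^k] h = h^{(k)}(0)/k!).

f: a_k = 0, 8, 0, -64/3, 0, 256/15, 0, -2048/315, 0, 4096/2835, …
g: a_k = 0, 6, 0, -8, 0, 96/5, 0, -384/7, 0, 512/3, …
Sum ⇒ L₀ = lclm(L_f,L_g) in ℚ(x)⟨Dx⟩.
Differentiate: ansatz ord ≤ ord L₀ ⇒ L.
L = (-512·x + 5120·x^3 + 4096·x^5) + (16 + 512·x^2 + 2304·x^4 + 2048·x^6)·Dx + (-32·x + 320·x^3 + 256·x^5)·Dx^2 + (1 + 32·x^2 + 144·x^4 + 128·x^6)·Dx^3  (order 3).
h: a_k = 14, 0, -88, 0, 544/3, 0, -19328/45, 0, 487936/315, 0, …
ICs: h(0) = 14, h′(0) = 0, h′′(0) = -176.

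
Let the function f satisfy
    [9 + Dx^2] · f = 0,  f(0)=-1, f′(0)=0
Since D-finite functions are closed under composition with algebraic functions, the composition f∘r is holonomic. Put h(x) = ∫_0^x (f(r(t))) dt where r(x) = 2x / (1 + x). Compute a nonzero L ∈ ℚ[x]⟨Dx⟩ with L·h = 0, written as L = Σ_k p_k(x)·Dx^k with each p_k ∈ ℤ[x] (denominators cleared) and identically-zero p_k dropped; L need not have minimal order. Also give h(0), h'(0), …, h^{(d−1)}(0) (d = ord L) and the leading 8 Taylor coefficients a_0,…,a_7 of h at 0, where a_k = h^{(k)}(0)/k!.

L = 36·Dx + (2 + 6·x + 6·x^2 + 2·x^3)·Dx^2 + (1 + 4·x + 6·x^2 + 4·x^3 + x^4)·Dx^3  (order 3).
h: a_k = 0, -1, 0, 6, -9, 0, 24, -1926/35, …
ICs: h(0) = 0, h′(0) = -1, h′′(0) = 0.

f: a_k = -1, 0, 9/2, 0, -27/8, 0, 81/80, 0, …
Change of var in L_f (x↦r) gives L₀.
h=∫₀ˣh₀: take L = L₀·Dx.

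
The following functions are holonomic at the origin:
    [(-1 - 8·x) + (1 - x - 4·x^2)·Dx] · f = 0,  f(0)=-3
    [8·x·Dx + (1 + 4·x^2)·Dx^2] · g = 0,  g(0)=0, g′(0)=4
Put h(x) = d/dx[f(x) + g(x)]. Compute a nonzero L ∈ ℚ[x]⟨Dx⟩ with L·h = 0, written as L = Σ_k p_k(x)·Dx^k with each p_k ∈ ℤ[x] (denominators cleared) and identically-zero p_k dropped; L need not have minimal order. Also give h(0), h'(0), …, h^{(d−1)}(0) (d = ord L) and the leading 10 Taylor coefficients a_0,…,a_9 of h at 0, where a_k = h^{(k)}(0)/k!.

f: a_k = -3, -3, -15, -27, -87, -195, -543, -1323, -3495, -8787, …
g: a_k = 0, 4, 0, -16/3, 0, 64/5, 0, -256/7, 0, 1024/9, …
f+g: L₀ = lclm(L_f,L_g), ord ≤ 1+2.
h₀' ⇒ L via d/dx closure of L₀.
L = (-40 + 160·x + 2272·x^2 + 4608·x^3 + 16896·x^4 + 6144·x^6) + (31 + 264·x + 364·x^2 + 2208·x^3 + 4160·x^4 + 12800·x^5 + 768·x^6 + 6144·x^7)·Dx + (-5 - 11·x - 80·x^2 + 116·x^3 + 80·x^4 + 704·x^5 + 1536·x^6 + 256·x^7 + 1024·x^8)·Dx^2  (order 2).
h: a_k = 1, -30, -97, -348, -911, -3258, -9517, -27960, -78059, -227670, …
ICs: h(0) = 1, h′(0) = -30.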